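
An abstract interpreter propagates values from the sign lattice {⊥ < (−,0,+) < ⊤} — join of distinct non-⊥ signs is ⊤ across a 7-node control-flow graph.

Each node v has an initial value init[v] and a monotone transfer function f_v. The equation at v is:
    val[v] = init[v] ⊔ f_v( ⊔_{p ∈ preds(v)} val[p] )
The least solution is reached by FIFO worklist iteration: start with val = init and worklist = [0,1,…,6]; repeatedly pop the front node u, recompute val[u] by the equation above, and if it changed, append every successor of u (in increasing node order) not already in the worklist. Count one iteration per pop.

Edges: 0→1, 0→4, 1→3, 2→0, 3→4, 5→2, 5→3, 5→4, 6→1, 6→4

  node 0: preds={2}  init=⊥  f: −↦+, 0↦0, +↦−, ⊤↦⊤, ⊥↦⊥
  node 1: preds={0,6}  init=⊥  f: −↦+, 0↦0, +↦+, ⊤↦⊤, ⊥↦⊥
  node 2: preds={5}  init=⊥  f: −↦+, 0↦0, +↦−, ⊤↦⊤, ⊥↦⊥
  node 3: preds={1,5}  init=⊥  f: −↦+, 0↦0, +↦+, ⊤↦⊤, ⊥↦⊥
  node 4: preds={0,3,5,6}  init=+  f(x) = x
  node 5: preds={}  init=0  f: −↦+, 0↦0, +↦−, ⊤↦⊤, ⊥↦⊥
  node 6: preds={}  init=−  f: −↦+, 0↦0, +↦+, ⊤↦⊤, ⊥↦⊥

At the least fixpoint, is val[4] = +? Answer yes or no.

Worklist (11 pops):
  #1 pop 0: in=⊥ → ⊥ (no change)
  #2 pop 1: in=− → + (was ⊥); enqueue []
  #3 pop 2: in=0 → 0 (was ⊥); enqueue [0]
  #4 pop 3: in=⊤ → ⊤ (was ⊥); enqueue []
  #5 pop 4: in=⊤ → ⊤ (was +); enqueue []
  #6 pop 5: in=⊥ → 0 (no change)
  #7 pop 6: in=⊥ → − (no change)
  #8 pop 0: in=0 → 0 (was ⊥); enqueue [1,4]
  #9 pop 1: in=⊤ → ⊤ (was +); enqueue [3]
  #10 pop 4: in=⊤ → ⊤ (no change)
  #11 pop 3: in=⊤ → ⊤ (no change)

Fixpoint:
  val[0] = 0
  val[1] = ⊤
  val[2] = 0
  val[3] = ⊤
  val[4] = ⊤
  val[5] = 0
  val[6] = −

no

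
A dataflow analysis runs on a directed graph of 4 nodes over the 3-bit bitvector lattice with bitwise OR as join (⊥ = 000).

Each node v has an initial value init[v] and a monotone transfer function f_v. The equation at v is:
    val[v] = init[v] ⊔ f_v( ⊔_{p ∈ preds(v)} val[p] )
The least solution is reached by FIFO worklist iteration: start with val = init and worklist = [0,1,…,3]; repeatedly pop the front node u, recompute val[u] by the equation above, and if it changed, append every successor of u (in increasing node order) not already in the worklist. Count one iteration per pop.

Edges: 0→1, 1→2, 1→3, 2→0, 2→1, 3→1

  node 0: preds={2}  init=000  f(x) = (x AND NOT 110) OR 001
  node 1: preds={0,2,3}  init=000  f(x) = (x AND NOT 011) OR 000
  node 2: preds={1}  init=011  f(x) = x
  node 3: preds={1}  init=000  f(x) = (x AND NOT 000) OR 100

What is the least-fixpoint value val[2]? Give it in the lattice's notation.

111

Trace (9 dequeues):
  [1] u=0 | in 011 | out 001 | prev 000 | push {}
  [2] u=1 | in 011 | out 000 | ==
  [3] u=2 | in 000 | out 011 | ==
  [4] u=3 | in 000 | out 100 | prev 000 | push {1}
  [5] u=1 | in 111 | out 100 | prev 000 | push {2,3}
  [6] u=2 | in 100 | out 111 | prev 011 | push {0,1}
  [7] u=3 | in 100 | out 100 | ==
  [8] u=0 | in 111 | out 001 | ==
  [9] u=1 | in 111 | out 100 | ==

Converged values:
  [0] 001
  [1] 100
  [2] 111
  [3] 100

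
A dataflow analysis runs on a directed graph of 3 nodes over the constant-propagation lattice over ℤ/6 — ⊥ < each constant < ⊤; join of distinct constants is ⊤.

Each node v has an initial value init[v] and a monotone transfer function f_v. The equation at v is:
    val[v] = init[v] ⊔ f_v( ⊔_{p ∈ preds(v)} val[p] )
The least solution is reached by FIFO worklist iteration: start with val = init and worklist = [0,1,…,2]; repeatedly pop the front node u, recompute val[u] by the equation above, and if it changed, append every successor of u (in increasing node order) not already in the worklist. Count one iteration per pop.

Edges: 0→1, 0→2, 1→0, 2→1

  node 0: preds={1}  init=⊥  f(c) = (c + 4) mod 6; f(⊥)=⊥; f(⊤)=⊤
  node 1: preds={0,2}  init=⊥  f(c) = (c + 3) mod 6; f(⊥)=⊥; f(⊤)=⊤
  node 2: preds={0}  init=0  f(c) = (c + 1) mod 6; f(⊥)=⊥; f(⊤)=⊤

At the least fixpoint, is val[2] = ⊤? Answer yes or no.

yes

Worklist (9 pops):
  #1 pop 0: in=⊥ → ⊥ (no change)
  #2 pop 1: in=0 → 3 (was ⊥); enqueue [0]
  #3 pop 2: in=⊥ → 0 (no change)
  #4 pop 0: in=3 → 1 (was ⊥); enqueue [1,2]
  #5 pop 1: in=⊤ → ⊤ (was 3); enqueue [0]
  #6 pop 2: in=1 → ⊤ (was 0); enqueue [1]
  #7 pop 0: in=⊤ → ⊤ (was 1); enqueue [2]
  #8 pop 1: in=⊤ → ⊤ (no change)
  #9 pop 2: in=⊤ → ⊤ (no change)

Fixpoint:
  val[0] = ⊤
  val[1] = ⊤
  val[2] = ⊤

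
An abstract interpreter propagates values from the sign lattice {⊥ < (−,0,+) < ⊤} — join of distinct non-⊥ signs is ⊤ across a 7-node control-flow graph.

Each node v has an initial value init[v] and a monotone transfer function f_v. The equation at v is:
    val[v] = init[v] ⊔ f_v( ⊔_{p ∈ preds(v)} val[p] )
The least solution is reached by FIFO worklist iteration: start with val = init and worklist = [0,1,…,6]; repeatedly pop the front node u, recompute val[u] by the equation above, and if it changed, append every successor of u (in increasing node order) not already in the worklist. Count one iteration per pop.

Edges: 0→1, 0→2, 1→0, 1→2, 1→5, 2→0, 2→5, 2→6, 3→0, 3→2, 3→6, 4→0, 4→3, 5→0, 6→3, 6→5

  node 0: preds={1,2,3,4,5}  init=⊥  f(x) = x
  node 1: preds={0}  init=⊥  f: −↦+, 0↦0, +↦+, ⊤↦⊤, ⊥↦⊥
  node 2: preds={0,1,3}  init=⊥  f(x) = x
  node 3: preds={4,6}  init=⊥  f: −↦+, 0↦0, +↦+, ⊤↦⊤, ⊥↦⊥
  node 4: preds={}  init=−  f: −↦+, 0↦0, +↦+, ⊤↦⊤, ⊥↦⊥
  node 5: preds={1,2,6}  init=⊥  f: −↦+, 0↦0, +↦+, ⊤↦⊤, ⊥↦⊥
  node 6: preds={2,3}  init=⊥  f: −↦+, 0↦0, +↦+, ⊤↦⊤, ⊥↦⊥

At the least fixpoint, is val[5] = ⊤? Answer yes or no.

yes

Trace (16 dequeues):
  [1] u=0 | in − | out − | prev ⊥ | push {}
  [2] u=1 | in − | out + | prev ⊥ | push {0}
  [3] u=2 | in ⊤ | out ⊤ | prev ⊥ | push {}
  [4] u=3 | in − | out + | prev ⊥ | push {2}
  [5] u=4 | in ⊥ | out − | ==
  [6] u=5 | in ⊤ | out ⊤ | prev ⊥ | push {}
  [7] u=6 | in ⊤ | out ⊤ | prev ⊥ | push {3,5}
  [8] u=0 | in ⊤ | out ⊤ | prev − | push {1}
  [9] u=2 | in ⊤ | out ⊤ | ==
  [10] u=3 | in ⊤ | out ⊤ | prev + | push {0,2,6}
  [11] u=5 | in ⊤ | out ⊤ | ==
  [12] u=1 | in ⊤ | out ⊤ | prev + | push {5}
  [13] u=0 | in ⊤ | out ⊤ | ==
  [14] u=2 | in ⊤ | out ⊤ | ==
  [15] u=6 | in ⊤ | out ⊤ | ==
  [16] u=5 | in ⊤ | out ⊤ | ==

Converged values:
  [0] ⊤
  [1] ⊤
  [2] ⊤
  [3] ⊤
  [4] −
  [5] ⊤
  [6] ⊤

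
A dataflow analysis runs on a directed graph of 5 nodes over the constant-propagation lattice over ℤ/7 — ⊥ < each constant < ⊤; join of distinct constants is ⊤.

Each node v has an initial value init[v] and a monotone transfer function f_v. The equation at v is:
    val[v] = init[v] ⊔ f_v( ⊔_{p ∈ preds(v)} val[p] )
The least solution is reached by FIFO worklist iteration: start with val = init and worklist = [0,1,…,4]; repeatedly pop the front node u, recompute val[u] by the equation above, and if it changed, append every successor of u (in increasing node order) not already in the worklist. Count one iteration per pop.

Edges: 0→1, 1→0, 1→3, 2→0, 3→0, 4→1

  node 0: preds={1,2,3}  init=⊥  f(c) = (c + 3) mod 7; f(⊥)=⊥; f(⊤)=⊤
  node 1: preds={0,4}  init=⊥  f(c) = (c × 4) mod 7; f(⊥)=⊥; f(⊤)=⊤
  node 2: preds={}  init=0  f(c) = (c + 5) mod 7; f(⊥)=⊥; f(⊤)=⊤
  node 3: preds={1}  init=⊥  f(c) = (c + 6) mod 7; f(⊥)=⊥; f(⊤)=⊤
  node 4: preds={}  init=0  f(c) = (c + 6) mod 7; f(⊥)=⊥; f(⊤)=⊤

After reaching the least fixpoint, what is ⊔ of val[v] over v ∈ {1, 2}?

⊤

Trace (7 dequeues):
  [1] u=0 | in 0 | out 3 | prev ⊥ | push {}
  [2] u=1 | in ⊤ | out ⊤ | prev ⊥ | push {0}
  [3] u=2 | in ⊥ | out 0 | ==
  [4] u=3 | in ⊤ | out ⊤ | prev ⊥ | push {}
  [5] u=4 | in ⊥ | out 0 | ==
  [6] u=0 | in ⊤ | out ⊤ | prev 3 | push {1}
  [7] u=1 | in ⊤ | out ⊤ | ==

Converged values:
  [0] ⊤
  [1] ⊤
  [2] 0
  [3] ⊤
  [4] 0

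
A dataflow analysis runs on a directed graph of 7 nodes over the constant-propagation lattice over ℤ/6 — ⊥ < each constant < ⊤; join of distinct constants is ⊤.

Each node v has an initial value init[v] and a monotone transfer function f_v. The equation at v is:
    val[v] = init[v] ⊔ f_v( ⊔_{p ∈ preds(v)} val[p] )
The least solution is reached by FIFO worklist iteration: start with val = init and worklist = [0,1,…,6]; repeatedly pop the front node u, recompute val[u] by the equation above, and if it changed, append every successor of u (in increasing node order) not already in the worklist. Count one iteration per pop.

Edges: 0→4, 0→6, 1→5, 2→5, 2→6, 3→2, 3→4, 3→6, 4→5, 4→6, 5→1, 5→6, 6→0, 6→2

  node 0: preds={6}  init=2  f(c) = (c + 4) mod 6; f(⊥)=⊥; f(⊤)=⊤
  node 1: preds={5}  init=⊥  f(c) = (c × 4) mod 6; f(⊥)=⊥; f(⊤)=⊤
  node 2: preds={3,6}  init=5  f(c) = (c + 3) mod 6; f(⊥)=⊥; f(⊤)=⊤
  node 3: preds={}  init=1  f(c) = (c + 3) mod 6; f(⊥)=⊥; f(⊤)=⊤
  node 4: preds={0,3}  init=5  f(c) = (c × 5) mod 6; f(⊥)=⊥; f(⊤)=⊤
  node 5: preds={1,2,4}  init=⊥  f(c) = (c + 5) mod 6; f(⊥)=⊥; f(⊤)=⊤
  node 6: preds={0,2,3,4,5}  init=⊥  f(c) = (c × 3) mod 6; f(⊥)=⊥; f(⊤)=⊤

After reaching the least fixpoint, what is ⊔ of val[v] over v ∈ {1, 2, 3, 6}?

⊤

Iteration log — 13 steps:
  step 1. node 0  ⊔preds=⊥  new=2  stable
  step 2. node 1  ⊔preds=⊥  new=⊥  stable
  step 3. node 2  ⊔preds=1  new=⊤  old=5  +wl: 
  step 4. node 3  ⊔preds=⊥  new=1  stable
  step 5. node 4  ⊔preds=⊤  new=⊤  old=5  +wl: 
  step 6. node 5  ⊔preds=⊤  new=⊤  old=⊥  +wl: 1
  step 7. node 6  ⊔preds=⊤  new=⊤  old=⊥  +wl: 0,2
  step 8. node 1  ⊔preds=⊤  new=⊤  old=⊥  +wl: 5
  step 9. node 0  ⊔preds=⊤  new=⊤  old=2  +wl: 4,6
  step 10. node 2  ⊔preds=⊤  new=⊤  stable
  step 11. node 5  ⊔preds=⊤  new=⊤  stable
  step 12. node 4  ⊔preds=⊤  new=⊤  stable
  step 13. node 6  ⊔preds=⊤  new=⊤  stable

Least fixpoint reached:
  node 0: ⊤
  node 1: ⊤
  node 2: ⊤
  node 3: 1
  node 4: ⊤
  node 5: ⊤
  node 6: ⊤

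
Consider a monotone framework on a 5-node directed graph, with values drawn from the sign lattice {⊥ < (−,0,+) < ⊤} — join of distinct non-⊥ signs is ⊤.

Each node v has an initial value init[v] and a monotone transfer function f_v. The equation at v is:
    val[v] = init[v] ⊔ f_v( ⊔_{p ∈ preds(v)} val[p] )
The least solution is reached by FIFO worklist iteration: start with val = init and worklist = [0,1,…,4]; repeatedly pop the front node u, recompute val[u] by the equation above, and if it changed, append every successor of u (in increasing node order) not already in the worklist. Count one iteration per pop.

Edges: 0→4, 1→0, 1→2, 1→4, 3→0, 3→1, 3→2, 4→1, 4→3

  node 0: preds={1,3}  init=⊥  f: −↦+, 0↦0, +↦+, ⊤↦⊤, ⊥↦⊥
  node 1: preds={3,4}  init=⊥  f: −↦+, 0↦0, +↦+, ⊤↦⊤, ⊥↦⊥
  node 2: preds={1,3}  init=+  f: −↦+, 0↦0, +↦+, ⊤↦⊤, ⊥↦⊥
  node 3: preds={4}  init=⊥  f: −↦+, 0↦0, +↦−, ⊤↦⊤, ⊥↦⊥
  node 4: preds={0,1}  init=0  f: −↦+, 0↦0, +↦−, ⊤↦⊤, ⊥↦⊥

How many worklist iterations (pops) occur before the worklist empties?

Worklist (9 pops):
  #1 pop 0: in=⊥ → ⊥ (no change)
  #2 pop 1: in=0 → 0 (was ⊥); enqueue [0]
  #3 pop 2: in=0 → ⊤ (was +); enqueue []
  #4 pop 3: in=0 → 0 (was ⊥); enqueue [1,2]
  #5 pop 4: in=0 → 0 (no change)
  #6 pop 0: in=0 → 0 (was ⊥); enqueue [4]
  #7 pop 1: in=0 → 0 (no change)
  #8 pop 2: in=0 → ⊤ (no change)
  #9 pop 4: in=0 → 0 (no change)

Fixpoint:
  val[0] = 0
  val[1] = 0
  val[2] = ⊤
  val[3] = 0
  val[4] = 0

9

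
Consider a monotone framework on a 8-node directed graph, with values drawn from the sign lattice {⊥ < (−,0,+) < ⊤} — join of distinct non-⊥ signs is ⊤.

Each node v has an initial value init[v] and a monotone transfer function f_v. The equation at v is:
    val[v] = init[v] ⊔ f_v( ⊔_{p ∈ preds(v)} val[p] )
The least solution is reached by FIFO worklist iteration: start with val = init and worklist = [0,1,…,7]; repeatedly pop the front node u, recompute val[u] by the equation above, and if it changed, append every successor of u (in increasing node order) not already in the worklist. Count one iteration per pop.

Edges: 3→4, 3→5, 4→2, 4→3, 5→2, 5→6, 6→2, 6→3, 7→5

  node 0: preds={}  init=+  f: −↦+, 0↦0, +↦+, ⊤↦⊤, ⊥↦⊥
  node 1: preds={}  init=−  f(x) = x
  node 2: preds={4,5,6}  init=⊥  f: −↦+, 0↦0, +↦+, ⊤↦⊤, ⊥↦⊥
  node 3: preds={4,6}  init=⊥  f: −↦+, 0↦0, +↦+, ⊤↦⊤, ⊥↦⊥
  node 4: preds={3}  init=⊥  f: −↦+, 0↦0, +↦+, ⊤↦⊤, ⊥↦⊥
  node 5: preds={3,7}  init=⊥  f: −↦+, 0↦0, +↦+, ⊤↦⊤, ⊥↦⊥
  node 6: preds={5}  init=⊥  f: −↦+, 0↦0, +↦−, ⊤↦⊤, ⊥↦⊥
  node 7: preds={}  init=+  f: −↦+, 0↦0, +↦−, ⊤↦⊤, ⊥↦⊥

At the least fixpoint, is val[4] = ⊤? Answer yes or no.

yes

Worklist (21 pops):
  #1 pop 0: in=⊥ → + (no change)
  #2 pop 1: in=⊥ → − (no change)
  #3 pop 2: in=⊥ → ⊥ (no change)
  #4 pop 3: in=⊥ → ⊥ (no change)
  #5 pop 4: in=⊥ → ⊥ (no change)
  #6 pop 5: in=+ → + (was ⊥); enqueue [2]
  #7 pop 6: in=+ → − (was ⊥); enqueue [3]
  #8 pop 7: in=⊥ → + (no change)
  #9 pop 2: in=⊤ → ⊤ (was ⊥); enqueue []
  #10 pop 3: in=− → + (was ⊥); enqueue [4,5]
  #11 pop 4: in=+ → + (was ⊥); enqueue [2,3]
  #12 pop 5: in=+ → + (no change)
  #13 pop 2: in=⊤ → ⊤ (no change)
  #14 pop 3: in=⊤ → ⊤ (was +); enqueue [4,5]
  #15 pop 4: in=⊤ → ⊤ (was +); enqueue [2,3]
  #16 pop 5: in=⊤ → ⊤ (was +); enqueue [6]
  #17 pop 2: in=⊤ → ⊤ (no change)
  #18 pop 3: in=⊤ → ⊤ (no change)
  #19 pop 6: in=⊤ → ⊤ (was −); enqueue [2,3]
  #20 pop 2: in=⊤ → ⊤ (no change)
  #21 pop 3: in=⊤ → ⊤ (no change)

Fixpoint:
  val[0] = +
  val[1] = −
  val[2] = ⊤
  val[3] = ⊤
  val[4] = ⊤
  val[5] = ⊤
  val[6] = ⊤
  val[7] = +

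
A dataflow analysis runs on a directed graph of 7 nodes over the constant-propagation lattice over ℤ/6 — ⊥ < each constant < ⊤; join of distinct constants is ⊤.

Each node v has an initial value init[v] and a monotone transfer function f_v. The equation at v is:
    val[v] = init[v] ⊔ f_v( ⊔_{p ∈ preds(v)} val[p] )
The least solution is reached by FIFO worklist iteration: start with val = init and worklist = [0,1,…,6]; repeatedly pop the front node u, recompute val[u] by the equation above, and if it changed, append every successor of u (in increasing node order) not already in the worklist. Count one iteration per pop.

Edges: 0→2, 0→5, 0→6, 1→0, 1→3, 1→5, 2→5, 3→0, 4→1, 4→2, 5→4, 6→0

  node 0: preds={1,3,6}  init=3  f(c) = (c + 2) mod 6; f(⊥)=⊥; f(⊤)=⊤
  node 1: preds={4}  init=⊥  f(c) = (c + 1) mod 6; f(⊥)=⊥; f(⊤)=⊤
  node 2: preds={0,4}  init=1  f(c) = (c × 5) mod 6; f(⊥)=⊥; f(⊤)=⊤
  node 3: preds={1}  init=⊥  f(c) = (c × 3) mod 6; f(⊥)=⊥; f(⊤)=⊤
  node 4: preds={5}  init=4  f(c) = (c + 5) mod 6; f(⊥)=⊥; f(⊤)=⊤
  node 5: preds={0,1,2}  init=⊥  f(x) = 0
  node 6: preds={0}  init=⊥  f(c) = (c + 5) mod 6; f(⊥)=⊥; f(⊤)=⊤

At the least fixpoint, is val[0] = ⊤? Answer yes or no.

Iteration log — 17 steps:
  step 1. node 0  ⊔preds=⊥  new=3  stable
  step 2. node 1  ⊔preds=4  new=5  old=⊥  +wl: 0
  step 3. node 2  ⊔preds=⊤  new=⊤  old=1  +wl: 
  step 4. node 3  ⊔preds=5  new=3  old=⊥  +wl: 
  step 5. node 4  ⊔preds=⊥  new=4  stable
  step 6. node 5  ⊔preds=⊤  new=0  old=⊥  +wl: 4
  step 7. node 6  ⊔preds=3  new=2  old=⊥  +wl: 
  step 8. node 0  ⊔preds=⊤  new=⊤  old=3  +wl: 2,5,6
  step 9. node 4  ⊔preds=0  new=⊤  old=4  +wl: 1
  step 10. node 2  ⊔preds=⊤  new=⊤  stable
  step 11. node 5  ⊔preds=⊤  new=0  stable
  step 12. node 6  ⊔preds=⊤  new=⊤  old=2  +wl: 0
  step 13. node 1  ⊔preds=⊤  new=⊤  old=5  +wl: 3,5
  step 14. node 0  ⊔preds=⊤  new=⊤  stable
  step 15. node 3  ⊔preds=⊤  new=⊤  old=3  +wl: 0
  step 16. node 5  ⊔preds=⊤  new=0  stable
  step 17. node 0  ⊔preds=⊤  new=⊤  stable

Least fixpoint reached:
  node 0: ⊤
  node 1: ⊤
  node 2: ⊤
  node 3: ⊤
  node 4: ⊤
  node 5: 0
  node 6: ⊤

yes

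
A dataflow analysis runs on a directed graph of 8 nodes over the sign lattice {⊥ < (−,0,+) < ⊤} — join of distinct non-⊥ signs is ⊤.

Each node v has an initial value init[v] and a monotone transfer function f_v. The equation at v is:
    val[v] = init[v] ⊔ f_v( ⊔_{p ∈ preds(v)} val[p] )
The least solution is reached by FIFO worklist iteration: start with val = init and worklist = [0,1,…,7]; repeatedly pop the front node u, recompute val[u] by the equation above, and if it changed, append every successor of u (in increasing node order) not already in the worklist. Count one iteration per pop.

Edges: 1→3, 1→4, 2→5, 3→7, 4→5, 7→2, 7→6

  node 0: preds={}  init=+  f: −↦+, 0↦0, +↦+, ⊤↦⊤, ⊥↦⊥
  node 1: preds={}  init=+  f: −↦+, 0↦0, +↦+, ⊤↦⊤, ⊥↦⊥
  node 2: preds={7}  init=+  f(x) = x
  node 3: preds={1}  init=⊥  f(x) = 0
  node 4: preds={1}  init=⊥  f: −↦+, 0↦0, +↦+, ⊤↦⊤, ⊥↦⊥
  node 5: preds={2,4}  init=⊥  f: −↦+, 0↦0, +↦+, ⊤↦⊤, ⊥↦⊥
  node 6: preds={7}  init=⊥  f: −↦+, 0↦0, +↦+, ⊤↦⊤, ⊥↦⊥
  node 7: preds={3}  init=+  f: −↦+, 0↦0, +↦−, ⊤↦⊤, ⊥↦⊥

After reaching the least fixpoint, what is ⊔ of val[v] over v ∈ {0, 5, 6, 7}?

⊤

Trace (11 dequeues):
  [1] u=0 | in ⊥ | out + | ==
  [2] u=1 | in ⊥ | out + | ==
  [3] u=2 | in + | out + | ==
  [4] u=3 | in + | out 0 | prev ⊥ | push {}
  [5] u=4 | in + | out + | prev ⊥ | push {}
  [6] u=5 | in + | out + | prev ⊥ | push {}
  [7] u=6 | in + | out + | prev ⊥ | push {}
  [8] u=7 | in 0 | out ⊤ | prev + | push {2,6}
  [9] u=2 | in ⊤ | out ⊤ | prev + | push {5}
  [10] u=6 | in ⊤ | out ⊤ | prev + | push {}
  [11] u=5 | in ⊤ | out ⊤ | prev + | push {}

Converged values:
  [0] +
  [1] +
  [2] ⊤
  [3] 0
  [4] +
  [5] ⊤
  [6] ⊤
  [7] ⊤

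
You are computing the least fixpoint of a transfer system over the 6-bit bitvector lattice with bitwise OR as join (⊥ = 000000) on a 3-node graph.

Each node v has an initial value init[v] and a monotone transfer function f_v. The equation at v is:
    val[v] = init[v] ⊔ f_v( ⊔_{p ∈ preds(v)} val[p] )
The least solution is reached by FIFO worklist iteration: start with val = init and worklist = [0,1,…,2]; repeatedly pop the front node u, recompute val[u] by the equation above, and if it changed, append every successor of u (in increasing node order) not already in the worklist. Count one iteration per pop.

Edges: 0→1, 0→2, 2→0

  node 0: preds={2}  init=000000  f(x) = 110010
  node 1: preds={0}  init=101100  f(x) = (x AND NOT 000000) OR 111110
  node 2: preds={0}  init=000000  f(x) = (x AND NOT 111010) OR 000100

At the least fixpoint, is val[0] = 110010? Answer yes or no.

Iteration log — 4 steps:
  step 1. node 0  ⊔preds=000000  new=110010  old=000000  +wl: 
  step 2. node 1  ⊔preds=110010  new=111110  old=101100  +wl: 
  step 3. node 2  ⊔preds=110010  new=000100  old=000000  +wl: 0
  step 4. node 0  ⊔preds=000100  new=110010  stable

Least fixpoint reached:
  node 0: 110010
  node 1: 111110
  node 2: 000100

yes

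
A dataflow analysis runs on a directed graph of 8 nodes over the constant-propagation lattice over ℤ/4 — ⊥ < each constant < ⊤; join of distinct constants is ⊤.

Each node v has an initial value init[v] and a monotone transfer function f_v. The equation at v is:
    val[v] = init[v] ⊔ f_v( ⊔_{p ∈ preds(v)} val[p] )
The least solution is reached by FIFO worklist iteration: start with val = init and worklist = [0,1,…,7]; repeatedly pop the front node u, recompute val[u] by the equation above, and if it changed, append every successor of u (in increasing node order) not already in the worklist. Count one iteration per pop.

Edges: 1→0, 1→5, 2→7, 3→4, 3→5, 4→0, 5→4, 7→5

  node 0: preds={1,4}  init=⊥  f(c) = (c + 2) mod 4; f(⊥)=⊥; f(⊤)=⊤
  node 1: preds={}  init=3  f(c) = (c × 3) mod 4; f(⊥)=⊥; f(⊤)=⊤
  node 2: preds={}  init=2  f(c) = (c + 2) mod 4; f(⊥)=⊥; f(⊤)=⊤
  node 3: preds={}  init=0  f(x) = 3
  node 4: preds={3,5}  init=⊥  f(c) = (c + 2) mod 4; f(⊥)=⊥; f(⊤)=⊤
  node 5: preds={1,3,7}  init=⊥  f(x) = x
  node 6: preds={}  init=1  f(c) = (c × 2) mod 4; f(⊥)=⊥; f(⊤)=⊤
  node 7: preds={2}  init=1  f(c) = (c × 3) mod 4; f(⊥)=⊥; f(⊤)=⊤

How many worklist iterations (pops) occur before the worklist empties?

Trace (11 dequeues):
  [1] u=0 | in 3 | out 1 | prev ⊥ | push {}
  [2] u=1 | in ⊥ | out 3 | ==
  [3] u=2 | in ⊥ | out 2 | ==
  [4] u=3 | in ⊥ | out ⊤ | prev 0 | push {}
  [5] u=4 | in ⊤ | out ⊤ | prev ⊥ | push {0}
  [6] u=5 | in ⊤ | out ⊤ | prev ⊥ | push {4}
  [7] u=6 | in ⊥ | out 1 | ==
  [8] u=7 | in 2 | out ⊤ | prev 1 | push {5}
  [9] u=0 | in ⊤ | out ⊤ | prev 1 | push {}
  [10] u=4 | in ⊤ | out ⊤ | ==
  [11] u=5 | in ⊤ | out ⊤ | ==

Converged values:
  [0] ⊤
  [1] 3
  [2] 2
  [3] ⊤
  [4] ⊤
  [5] ⊤
  [6] 1
  [7] ⊤

11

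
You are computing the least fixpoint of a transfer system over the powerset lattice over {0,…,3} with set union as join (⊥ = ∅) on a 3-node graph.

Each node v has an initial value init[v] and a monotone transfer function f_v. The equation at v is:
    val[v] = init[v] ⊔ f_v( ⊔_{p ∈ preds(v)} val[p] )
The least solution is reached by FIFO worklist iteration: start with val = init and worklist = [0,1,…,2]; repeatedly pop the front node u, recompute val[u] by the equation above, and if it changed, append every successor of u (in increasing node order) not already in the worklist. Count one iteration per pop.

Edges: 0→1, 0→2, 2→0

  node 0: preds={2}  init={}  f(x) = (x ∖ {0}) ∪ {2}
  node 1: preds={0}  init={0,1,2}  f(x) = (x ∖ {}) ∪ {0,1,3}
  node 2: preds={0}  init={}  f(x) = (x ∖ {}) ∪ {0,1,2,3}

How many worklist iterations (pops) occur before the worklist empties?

Iteration log — 6 steps:
  step 1. node 0  ⊔preds={}  new={2}  old={}  +wl: 
  step 2. node 1  ⊔preds={2}  new={0,1,2,3}  old={0,1,2}  +wl: 
  step 3. node 2  ⊔preds={2}  new={0,1,2,3}  old={}  +wl: 0
  step 4. node 0  ⊔preds={0,1,2,3}  new={1,2,3}  old={2}  +wl: 1,2
  step 5. node 1  ⊔preds={1,2,3}  new={0,1,2,3}  stable
  step 6. node 2  ⊔preds={1,2,3}  new={0,1,2,3}  stable

Least fixpoint reached:
  node 0: {1,2,3}
  node 1: {0,1,2,3}
  node 2: {0,1,2,3}

6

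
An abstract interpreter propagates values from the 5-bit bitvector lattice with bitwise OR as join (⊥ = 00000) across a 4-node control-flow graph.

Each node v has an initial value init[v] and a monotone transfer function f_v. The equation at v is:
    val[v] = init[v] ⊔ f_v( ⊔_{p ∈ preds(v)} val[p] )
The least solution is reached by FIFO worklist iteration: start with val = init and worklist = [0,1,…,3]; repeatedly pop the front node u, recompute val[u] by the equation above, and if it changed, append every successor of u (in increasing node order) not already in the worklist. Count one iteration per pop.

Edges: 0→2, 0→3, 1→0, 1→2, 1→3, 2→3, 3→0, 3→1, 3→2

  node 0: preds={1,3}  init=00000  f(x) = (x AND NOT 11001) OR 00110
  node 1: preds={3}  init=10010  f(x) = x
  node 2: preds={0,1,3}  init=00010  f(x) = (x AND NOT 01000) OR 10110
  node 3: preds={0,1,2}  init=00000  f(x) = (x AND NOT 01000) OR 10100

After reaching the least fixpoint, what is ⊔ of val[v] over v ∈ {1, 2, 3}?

10110

Trace (9 dequeues):
  [1] u=0 | in 10010 | out 00110 | prev 00000 | push {}
  [2] u=1 | in 00000 | out 10010 | ==
  [3] u=2 | in 10110 | out 10110 | prev 00010 | push {}
  [4] u=3 | in 10110 | out 10110 | prev 00000 | push {0,1,2}
  [5] u=0 | in 10110 | out 00110 | ==
  [6] u=1 | in 10110 | out 10110 | prev 10010 | push {0,3}
  [7] u=2 | in 10110 | out 10110 | ==
  [8] u=0 | in 10110 | out 00110 | ==
  [9] u=3 | in 10110 | out 10110 | ==

Converged values:
  [0] 00110
  [1] 10110
  [2] 10110
  [3] 10110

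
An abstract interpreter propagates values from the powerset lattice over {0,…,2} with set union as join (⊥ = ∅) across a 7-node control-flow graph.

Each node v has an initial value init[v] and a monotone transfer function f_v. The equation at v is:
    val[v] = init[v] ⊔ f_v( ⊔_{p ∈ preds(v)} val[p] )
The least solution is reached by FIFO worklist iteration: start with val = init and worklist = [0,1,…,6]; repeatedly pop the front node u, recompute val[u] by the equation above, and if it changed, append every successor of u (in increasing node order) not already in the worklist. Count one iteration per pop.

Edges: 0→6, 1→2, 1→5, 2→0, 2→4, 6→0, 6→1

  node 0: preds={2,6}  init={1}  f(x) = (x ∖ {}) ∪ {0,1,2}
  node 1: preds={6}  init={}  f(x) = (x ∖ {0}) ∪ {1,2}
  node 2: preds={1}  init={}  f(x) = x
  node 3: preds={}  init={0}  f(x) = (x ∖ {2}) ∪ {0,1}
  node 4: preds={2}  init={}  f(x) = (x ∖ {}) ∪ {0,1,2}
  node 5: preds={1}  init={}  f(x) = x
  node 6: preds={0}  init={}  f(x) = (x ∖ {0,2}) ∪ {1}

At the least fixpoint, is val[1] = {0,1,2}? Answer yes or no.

Worklist (9 pops):
  #1 pop 0: in={} → {0,1,2} (was {1}); enqueue []
  #2 pop 1: in={} → {1,2} (was {}); enqueue []
  #3 pop 2: in={1,2} → {1,2} (was {}); enqueue [0]
  #4 pop 3: in={} → {0,1} (was {0}); enqueue []
  #5 pop 4: in={1,2} → {0,1,2} (was {}); enqueue []
  #6 pop 5: in={1,2} → {1,2} (was {}); enqueue []
  #7 pop 6: in={0,1,2} → {1} (was {}); enqueue [1]
  #8 pop 0: in={1,2} → {0,1,2} (no change)
  #9 pop 1: in={1} → {1,2} (no change)

Fixpoint:
  val[0] = {0,1,2}
  val[1] = {1,2}
  val[2] = {1,2}
  val[3] = {0,1}
  val[4] = {0,1,2}
  val[5] = {1,2}
  val[6] = {1}

no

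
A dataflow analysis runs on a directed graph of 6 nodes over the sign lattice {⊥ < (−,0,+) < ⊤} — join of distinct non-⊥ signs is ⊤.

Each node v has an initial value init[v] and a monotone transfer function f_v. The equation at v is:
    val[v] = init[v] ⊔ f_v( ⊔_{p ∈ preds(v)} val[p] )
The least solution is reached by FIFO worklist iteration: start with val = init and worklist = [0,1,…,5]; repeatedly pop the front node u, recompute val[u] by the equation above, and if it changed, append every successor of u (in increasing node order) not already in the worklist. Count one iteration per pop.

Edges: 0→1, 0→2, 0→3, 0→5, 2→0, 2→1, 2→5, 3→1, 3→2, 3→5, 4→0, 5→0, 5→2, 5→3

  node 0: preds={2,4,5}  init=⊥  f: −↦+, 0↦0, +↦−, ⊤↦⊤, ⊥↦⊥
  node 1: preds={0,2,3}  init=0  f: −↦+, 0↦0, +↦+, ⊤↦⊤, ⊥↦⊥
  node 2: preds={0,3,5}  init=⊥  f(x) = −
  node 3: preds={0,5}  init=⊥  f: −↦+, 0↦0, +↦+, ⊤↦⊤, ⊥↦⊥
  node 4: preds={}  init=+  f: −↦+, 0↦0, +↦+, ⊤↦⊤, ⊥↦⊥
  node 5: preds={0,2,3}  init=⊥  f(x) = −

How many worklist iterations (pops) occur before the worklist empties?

13

Worklist (13 pops):
  #1 pop 0: in=+ → − (was ⊥); enqueue []
  #2 pop 1: in=− → ⊤ (was 0); enqueue []
  #3 pop 2: in=− → − (was ⊥); enqueue [0,1]
  #4 pop 3: in=− → + (was ⊥); enqueue [2]
  #5 pop 4: in=⊥ → + (no change)
  #6 pop 5: in=⊤ → − (was ⊥); enqueue [3]
  #7 pop 0: in=⊤ → ⊤ (was −); enqueue [5]
  #8 pop 1: in=⊤ → ⊤ (no change)
  #9 pop 2: in=⊤ → − (no change)
  #10 pop 3: in=⊤ → ⊤ (was +); enqueue [1,2]
  #11 pop 5: in=⊤ → − (no change)
  #12 pop 1: in=⊤ → ⊤ (no change)
  #13 pop 2: in=⊤ → − (no change)

Fixpoint:
  val[0] = ⊤
  val[1] = ⊤
  val[2] = −
  val[3] = ⊤
  val[4] = +
  val[5] = −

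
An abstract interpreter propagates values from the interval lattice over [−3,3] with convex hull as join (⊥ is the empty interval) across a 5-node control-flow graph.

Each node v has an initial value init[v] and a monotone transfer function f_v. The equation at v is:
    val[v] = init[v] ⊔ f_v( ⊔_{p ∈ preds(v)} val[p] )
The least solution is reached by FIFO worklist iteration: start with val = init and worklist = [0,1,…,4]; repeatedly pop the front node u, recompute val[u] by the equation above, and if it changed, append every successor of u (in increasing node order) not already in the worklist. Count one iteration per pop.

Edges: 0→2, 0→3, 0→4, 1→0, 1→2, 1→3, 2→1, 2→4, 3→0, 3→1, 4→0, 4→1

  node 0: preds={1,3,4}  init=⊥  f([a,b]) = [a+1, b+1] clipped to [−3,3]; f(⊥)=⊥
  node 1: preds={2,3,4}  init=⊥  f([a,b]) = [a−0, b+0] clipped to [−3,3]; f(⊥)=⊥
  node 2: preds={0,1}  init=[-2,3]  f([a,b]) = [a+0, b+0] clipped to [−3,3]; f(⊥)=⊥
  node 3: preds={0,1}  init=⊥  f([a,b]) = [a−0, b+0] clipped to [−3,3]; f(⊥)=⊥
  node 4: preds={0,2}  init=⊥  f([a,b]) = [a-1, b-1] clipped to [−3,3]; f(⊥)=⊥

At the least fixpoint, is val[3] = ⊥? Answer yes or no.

no

Worklist (12 pops):
  #1 pop 0: in=⊥ → ⊥ (no change)
  #2 pop 1: in=[-2,3] → [-2,3] (was ⊥); enqueue [0]
  #3 pop 2: in=[-2,3] → [-2,3] (no change)
  #4 pop 3: in=[-2,3] → [-2,3] (was ⊥); enqueue [1]
  #5 pop 4: in=[-2,3] → [-3,2] (was ⊥); enqueue []
  #6 pop 0: in=[-3,3] → [-2,3] (was ⊥); enqueue [2,3,4]
  #7 pop 1: in=[-3,3] → [-3,3] (was [-2,3]); enqueue [0]
  #8 pop 2: in=[-3,3] → [-3,3] (was [-2,3]); enqueue [1]
  #9 pop 3: in=[-3,3] → [-3,3] (was [-2,3]); enqueue []
  #10 pop 4: in=[-3,3] → [-3,2] (no change)
  #11 pop 0: in=[-3,3] → [-2,3] (no change)
  #12 pop 1: in=[-3,3] → [-3,3] (no change)

Fixpoint:
  val[0] = [-2,3]
  val[1] = [-3,3]
  val[2] = [-3,3]
  val[3] = [-3,3]
  val[4] = [-3,2]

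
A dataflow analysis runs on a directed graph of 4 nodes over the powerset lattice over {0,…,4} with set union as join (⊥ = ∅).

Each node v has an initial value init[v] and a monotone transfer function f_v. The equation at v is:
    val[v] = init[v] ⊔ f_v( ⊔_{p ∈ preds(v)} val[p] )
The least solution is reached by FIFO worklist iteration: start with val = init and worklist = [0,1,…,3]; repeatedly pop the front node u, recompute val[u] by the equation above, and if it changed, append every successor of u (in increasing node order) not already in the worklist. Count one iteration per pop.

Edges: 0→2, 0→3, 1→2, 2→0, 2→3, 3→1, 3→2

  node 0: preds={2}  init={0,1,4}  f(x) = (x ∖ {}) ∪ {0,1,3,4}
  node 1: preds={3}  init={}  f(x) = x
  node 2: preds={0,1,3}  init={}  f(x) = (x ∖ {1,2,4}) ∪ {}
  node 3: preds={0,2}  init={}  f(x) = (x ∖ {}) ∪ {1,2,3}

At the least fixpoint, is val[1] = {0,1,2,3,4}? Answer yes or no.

Worklist (7 pops):
  #1 pop 0: in={} → {0,1,3,4} (was {0,1,4}); enqueue []
  #2 pop 1: in={} → {} (no change)
  #3 pop 2: in={0,1,3,4} → {0,3} (was {}); enqueue [0]
  #4 pop 3: in={0,1,3,4} → {0,1,2,3,4} (was {}); enqueue [1,2]
  #5 pop 0: in={0,3} → {0,1,3,4} (no change)
  #6 pop 1: in={0,1,2,3,4} → {0,1,2,3,4} (was {}); enqueue []
  #7 pop 2: in={0,1,2,3,4} → {0,3} (no change)

Fixpoint:
  val[0] = {0,1,3,4}
  val[1] = {0,1,2,3,4}
  val[2] = {0,3}
  val[3] = {0,1,2,3,4}

yes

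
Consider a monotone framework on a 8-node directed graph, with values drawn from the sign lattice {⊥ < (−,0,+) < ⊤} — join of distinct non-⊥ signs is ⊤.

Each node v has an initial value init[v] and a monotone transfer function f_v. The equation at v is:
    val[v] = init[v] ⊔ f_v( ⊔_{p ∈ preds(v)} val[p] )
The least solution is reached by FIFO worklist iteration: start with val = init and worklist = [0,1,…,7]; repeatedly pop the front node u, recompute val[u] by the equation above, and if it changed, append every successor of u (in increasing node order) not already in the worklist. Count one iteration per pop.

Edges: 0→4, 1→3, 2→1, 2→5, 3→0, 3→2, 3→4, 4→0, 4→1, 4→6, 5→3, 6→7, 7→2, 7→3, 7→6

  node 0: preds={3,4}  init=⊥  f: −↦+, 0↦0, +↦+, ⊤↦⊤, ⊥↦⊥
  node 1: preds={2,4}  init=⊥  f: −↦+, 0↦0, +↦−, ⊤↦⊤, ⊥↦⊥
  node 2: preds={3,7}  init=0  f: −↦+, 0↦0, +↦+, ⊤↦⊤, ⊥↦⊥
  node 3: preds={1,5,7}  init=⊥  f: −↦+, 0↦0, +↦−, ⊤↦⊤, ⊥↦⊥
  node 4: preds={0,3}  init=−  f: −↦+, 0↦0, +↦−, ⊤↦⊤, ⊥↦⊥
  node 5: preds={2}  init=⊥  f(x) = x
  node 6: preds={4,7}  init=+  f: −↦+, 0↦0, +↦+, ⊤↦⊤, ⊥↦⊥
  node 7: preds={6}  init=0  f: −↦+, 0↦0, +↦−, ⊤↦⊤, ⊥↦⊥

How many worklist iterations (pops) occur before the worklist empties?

Trace (16 dequeues):
  [1] u=0 | in − | out + | prev ⊥ | push {}
  [2] u=1 | in ⊤ | out ⊤ | prev ⊥ | push {}
  [3] u=2 | in 0 | out 0 | ==
  [4] u=3 | in ⊤ | out ⊤ | prev ⊥ | push {0,2}
  [5] u=4 | in ⊤ | out ⊤ | prev − | push {1}
  [6] u=5 | in 0 | out 0 | prev ⊥ | push {3}
  [7] u=6 | in ⊤ | out ⊤ | prev + | push {}
  [8] u=7 | in ⊤ | out ⊤ | prev 0 | push {6}
  [9] u=0 | in ⊤ | out ⊤ | prev + | push {4}
  [10] u=2 | in ⊤ | out ⊤ | prev 0 | push {5}
  [11] u=1 | in ⊤ | out ⊤ | ==
  [12] u=3 | in ⊤ | out ⊤ | ==
  [13] u=6 | in ⊤ | out ⊤ | ==
  [14] u=4 | in ⊤ | out ⊤ | ==
  [15] u=5 | in ⊤ | out ⊤ | prev 0 | push {3}
  [16] u=3 | in ⊤ | out ⊤ | ==

Converged values:
  [0] ⊤
  [1] ⊤
  [2] ⊤
  [3] ⊤
  [4] ⊤
  [5] ⊤
  [6] ⊤
  [7] ⊤

16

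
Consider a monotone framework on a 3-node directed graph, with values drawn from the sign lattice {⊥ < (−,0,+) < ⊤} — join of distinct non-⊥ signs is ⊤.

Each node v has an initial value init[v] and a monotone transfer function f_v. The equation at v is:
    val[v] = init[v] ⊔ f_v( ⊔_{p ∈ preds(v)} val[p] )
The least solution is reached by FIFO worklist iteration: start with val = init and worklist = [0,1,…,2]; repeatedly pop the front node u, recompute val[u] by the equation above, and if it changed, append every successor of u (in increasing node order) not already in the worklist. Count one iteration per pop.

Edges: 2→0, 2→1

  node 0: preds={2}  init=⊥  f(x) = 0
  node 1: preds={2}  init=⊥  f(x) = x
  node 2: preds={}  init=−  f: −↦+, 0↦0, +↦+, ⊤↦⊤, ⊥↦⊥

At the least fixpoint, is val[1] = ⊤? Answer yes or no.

Worklist (3 pops):
  #1 pop 0: in=− → 0 (was ⊥); enqueue []
  #2 pop 1: in=− → − (was ⊥); enqueue []
  #3 pop 2: in=⊥ → − (no change)

Fixpoint:
  val[0] = 0
  val[1] = −
  val[2] = −

no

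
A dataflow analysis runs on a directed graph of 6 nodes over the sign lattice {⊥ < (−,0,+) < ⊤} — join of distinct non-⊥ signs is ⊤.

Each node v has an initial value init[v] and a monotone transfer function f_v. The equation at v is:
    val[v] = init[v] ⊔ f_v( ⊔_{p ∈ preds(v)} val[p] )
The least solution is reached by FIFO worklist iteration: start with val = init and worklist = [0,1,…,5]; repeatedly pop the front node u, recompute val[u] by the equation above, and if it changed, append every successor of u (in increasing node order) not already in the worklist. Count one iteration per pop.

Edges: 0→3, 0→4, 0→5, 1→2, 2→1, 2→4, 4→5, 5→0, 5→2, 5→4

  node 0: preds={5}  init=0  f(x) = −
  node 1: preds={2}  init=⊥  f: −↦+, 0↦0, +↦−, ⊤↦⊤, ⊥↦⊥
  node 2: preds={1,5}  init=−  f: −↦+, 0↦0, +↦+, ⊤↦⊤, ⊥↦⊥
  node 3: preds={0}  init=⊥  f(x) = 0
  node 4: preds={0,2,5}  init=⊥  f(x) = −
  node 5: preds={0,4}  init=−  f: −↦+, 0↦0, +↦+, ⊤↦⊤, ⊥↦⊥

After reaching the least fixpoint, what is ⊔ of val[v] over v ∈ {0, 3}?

Iteration log — 10 steps:
  step 1. node 0  ⊔preds=−  new=⊤  old=0  +wl: 
  step 2. node 1  ⊔preds=−  new=+  old=⊥  +wl: 
  step 3. node 2  ⊔preds=⊤  new=⊤  old=−  +wl: 1
  step 4. node 3  ⊔preds=⊤  new=0  old=⊥  +wl: 
  step 5. node 4  ⊔preds=⊤  new=−  old=⊥  +wl: 
  step 6. node 5  ⊔preds=⊤  new=⊤  old=−  +wl: 0,2,4
  step 7. node 1  ⊔preds=⊤  new=⊤  old=+  +wl: 
  step 8. node 0  ⊔preds=⊤  new=⊤  stable
  step 9. node 2  ⊔preds=⊤  new=⊤  stable
  step 10. node 4  ⊔preds=⊤  new=−  stable

Least fixpoint reached:
  node 0: ⊤
  node 1: ⊤
  node 2: ⊤
  node 3: 0
  node 4: −
  node 5: ⊤

⊤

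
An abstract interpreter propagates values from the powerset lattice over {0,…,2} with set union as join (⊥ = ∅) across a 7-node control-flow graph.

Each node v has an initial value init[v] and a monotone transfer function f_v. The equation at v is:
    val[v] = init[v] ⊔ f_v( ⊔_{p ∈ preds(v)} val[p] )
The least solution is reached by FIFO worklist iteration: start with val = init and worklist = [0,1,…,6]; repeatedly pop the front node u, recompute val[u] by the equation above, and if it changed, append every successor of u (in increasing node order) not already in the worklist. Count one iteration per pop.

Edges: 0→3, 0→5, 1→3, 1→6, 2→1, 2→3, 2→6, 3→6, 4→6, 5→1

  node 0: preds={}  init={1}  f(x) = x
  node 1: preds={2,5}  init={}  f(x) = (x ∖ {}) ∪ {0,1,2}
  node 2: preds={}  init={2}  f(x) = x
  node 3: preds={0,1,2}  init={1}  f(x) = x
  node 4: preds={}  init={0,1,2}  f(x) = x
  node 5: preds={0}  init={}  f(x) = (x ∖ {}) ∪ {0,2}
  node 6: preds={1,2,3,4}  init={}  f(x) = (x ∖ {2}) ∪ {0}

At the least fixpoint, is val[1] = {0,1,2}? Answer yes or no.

Trace (8 dequeues):
  [1] u=0 | in {} | out {1} | ==
  [2] u=1 | in {2} | out {0,1,2} | prev {} | push {}
  [3] u=2 | in {} | out {2} | ==
  [4] u=3 | in {0,1,2} | out {0,1,2} | prev {1} | push {}
  [5] u=4 | in {} | out {0,1,2} | ==
  [6] u=5 | in {1} | out {0,1,2} | prev {} | push {1}
  [7] u=6 | in {0,1,2} | out {0,1} | prev {} | push {}
  [8] u=1 | in {0,1,2} | out {0,1,2} | ==

Converged values:
  [0] {1}
  [1] {0,1,2}
  [2] {2}
  [3] {0,1,2}
  [4] {0,1,2}
  [5] {0,1,2}
  [6] {0,1}

yes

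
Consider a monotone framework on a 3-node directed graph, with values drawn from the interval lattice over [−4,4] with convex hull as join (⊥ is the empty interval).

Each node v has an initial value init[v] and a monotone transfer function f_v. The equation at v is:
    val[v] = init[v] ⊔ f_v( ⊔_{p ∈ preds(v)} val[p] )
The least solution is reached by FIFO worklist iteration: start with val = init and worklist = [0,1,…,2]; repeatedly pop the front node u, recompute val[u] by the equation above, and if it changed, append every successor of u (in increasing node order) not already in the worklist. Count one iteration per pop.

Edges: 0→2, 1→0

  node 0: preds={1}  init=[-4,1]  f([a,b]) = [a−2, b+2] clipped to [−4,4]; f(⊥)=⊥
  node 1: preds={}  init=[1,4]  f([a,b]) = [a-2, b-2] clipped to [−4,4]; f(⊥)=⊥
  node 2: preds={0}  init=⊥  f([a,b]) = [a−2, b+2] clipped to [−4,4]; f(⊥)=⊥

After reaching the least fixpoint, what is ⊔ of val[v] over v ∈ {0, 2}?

Trace (3 dequeues):
  [1] u=0 | in [1,4] | out [-4,4] | prev [-4,1] | push {}
  [2] u=1 | in ⊥ | out [1,4] | ==
  [3] u=2 | in [-4,4] | out [-4,4] | prev ⊥ | push {}

Converged values:
  [0] [-4,4]
  [1] [1,4]
  [2] [-4,4]

[-4,4]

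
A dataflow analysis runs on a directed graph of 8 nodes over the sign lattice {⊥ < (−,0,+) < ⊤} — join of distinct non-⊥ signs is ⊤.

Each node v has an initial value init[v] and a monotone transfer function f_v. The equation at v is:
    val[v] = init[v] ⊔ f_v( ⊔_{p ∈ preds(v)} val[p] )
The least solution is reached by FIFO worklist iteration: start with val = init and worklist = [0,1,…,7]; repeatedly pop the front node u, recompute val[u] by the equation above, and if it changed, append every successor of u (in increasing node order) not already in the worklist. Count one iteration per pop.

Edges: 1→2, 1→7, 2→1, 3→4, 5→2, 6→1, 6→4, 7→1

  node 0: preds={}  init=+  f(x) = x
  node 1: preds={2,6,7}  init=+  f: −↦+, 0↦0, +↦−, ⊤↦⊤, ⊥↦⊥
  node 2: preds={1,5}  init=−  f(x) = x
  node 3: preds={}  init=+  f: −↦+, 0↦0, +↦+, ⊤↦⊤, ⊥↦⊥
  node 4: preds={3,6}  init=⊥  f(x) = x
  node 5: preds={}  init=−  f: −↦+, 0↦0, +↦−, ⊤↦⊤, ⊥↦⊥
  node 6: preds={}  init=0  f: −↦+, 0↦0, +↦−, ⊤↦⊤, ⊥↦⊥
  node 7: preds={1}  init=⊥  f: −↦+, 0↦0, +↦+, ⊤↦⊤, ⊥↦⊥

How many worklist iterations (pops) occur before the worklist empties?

9

Trace (9 dequeues):
  [1] u=0 | in ⊥ | out + | ==
  [2] u=1 | in ⊤ | out ⊤ | prev + | push {}
  [3] u=2 | in ⊤ | out ⊤ | prev − | push {1}
  [4] u=3 | in ⊥ | out + | ==
  [5] u=4 | in ⊤ | out ⊤ | prev ⊥ | push {}
  [6] u=5 | in ⊥ | out − | ==
  [7] u=6 | in ⊥ | out 0 | ==
  [8] u=7 | in ⊤ | out ⊤ | prev ⊥ | push {}
  [9] u=1 | in ⊤ | out ⊤ | ==

Converged values:
  [0] +
  [1] ⊤
  [2] ⊤
  [3] +
  [4] ⊤
  [5] −
  [6] 0
  [7] ⊤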